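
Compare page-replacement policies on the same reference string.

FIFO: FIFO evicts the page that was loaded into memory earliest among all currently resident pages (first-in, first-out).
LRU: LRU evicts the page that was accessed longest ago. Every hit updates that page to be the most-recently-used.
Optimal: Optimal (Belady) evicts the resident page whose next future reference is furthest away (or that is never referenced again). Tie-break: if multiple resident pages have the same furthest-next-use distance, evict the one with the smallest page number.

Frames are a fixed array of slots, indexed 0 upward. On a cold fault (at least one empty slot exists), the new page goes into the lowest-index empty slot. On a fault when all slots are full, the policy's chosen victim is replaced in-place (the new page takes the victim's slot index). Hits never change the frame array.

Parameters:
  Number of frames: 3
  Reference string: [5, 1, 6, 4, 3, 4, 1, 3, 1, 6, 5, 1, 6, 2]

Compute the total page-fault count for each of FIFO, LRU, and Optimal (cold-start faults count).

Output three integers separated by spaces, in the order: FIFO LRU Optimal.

Answer: 9 9 8

Derivation:
--- FIFO ---
  step 0: ref 5 -> FAULT, frames=[5,-,-] (faults so far: 1)
  step 1: ref 1 -> FAULT, frames=[5,1,-] (faults so far: 2)
  step 2: ref 6 -> FAULT, frames=[5,1,6] (faults so far: 3)
  step 3: ref 4 -> FAULT, evict 5, frames=[4,1,6] (faults so far: 4)
  step 4: ref 3 -> FAULT, evict 1, frames=[4,3,6] (faults so far: 5)
  step 5: ref 4 -> HIT, frames=[4,3,6] (faults so far: 5)
  step 6: ref 1 -> FAULT, evict 6, frames=[4,3,1] (faults so far: 6)
  step 7: ref 3 -> HIT, frames=[4,3,1] (faults so far: 6)
  step 8: ref 1 -> HIT, frames=[4,3,1] (faults so far: 6)
  step 9: ref 6 -> FAULT, evict 4, frames=[6,3,1] (faults so far: 7)
  step 10: ref 5 -> FAULT, evict 3, frames=[6,5,1] (faults so far: 8)
  step 11: ref 1 -> HIT, frames=[6,5,1] (faults so far: 8)
  step 12: ref 6 -> HIT, frames=[6,5,1] (faults so far: 8)
  step 13: ref 2 -> FAULT, evict 1, frames=[6,5,2] (faults so far: 9)
  FIFO total faults: 9
--- LRU ---
  step 0: ref 5 -> FAULT, frames=[5,-,-] (faults so far: 1)
  step 1: ref 1 -> FAULT, frames=[5,1,-] (faults so far: 2)
  step 2: ref 6 -> FAULT, frames=[5,1,6] (faults so far: 3)
  step 3: ref 4 -> FAULT, evict 5, frames=[4,1,6] (faults so far: 4)
  step 4: ref 3 -> FAULT, evict 1, frames=[4,3,6] (faults so far: 5)
  step 5: ref 4 -> HIT, frames=[4,3,6] (faults so far: 5)
  step 6: ref 1 -> FAULT, evict 6, frames=[4,3,1] (faults so far: 6)
  step 7: ref 3 -> HIT, frames=[4,3,1] (faults so far: 6)
  step 8: ref 1 -> HIT, frames=[4,3,1] (faults so far: 6)
  step 9: ref 6 -> FAULT, evict 4, frames=[6,3,1] (faults so far: 7)
  step 10: ref 5 -> FAULT, evict 3, frames=[6,5,1] (faults so far: 8)
  step 11: ref 1 -> HIT, frames=[6,5,1] (faults so far: 8)
  step 12: ref 6 -> HIT, frames=[6,5,1] (faults so far: 8)
  step 13: ref 2 -> FAULT, evict 5, frames=[6,2,1] (faults so far: 9)
  LRU total faults: 9
--- Optimal ---
  step 0: ref 5 -> FAULT, frames=[5,-,-] (faults so far: 1)
  step 1: ref 1 -> FAULT, frames=[5,1,-] (faults so far: 2)
  step 2: ref 6 -> FAULT, frames=[5,1,6] (faults so far: 3)
  step 3: ref 4 -> FAULT, evict 5, frames=[4,1,6] (faults so far: 4)
  step 4: ref 3 -> FAULT, evict 6, frames=[4,1,3] (faults so far: 5)
  step 5: ref 4 -> HIT, frames=[4,1,3] (faults so far: 5)
  step 6: ref 1 -> HIT, frames=[4,1,3] (faults so far: 5)
  step 7: ref 3 -> HIT, frames=[4,1,3] (faults so far: 5)
  step 8: ref 1 -> HIT, frames=[4,1,3] (faults so far: 5)
  step 9: ref 6 -> FAULT, evict 3, frames=[4,1,6] (faults so far: 6)
  step 10: ref 5 -> FAULT, evict 4, frames=[5,1,6] (faults so far: 7)
  step 11: ref 1 -> HIT, frames=[5,1,6] (faults so far: 7)
  step 12: ref 6 -> HIT, frames=[5,1,6] (faults so far: 7)
  step 13: ref 2 -> FAULT, evict 1, frames=[5,2,6] (faults so far: 8)
  Optimal total faults: 8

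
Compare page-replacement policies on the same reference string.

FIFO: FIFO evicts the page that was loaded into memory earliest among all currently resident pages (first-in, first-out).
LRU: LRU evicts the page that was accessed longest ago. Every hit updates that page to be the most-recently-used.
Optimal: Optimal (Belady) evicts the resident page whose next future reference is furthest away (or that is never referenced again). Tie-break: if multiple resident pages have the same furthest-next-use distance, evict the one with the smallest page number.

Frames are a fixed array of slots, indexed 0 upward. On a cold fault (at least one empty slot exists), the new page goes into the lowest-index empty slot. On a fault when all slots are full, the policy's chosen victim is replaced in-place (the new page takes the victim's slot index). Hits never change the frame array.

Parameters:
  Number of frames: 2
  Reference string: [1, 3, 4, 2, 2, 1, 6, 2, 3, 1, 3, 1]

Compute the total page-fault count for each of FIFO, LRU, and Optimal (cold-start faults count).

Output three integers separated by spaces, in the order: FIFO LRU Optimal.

--- FIFO ---
  step 0: ref 1 -> FAULT, frames=[1,-] (faults so far: 1)
  step 1: ref 3 -> FAULT, frames=[1,3] (faults so far: 2)
  step 2: ref 4 -> FAULT, evict 1, frames=[4,3] (faults so far: 3)
  step 3: ref 2 -> FAULT, evict 3, frames=[4,2] (faults so far: 4)
  step 4: ref 2 -> HIT, frames=[4,2] (faults so far: 4)
  step 5: ref 1 -> FAULT, evict 4, frames=[1,2] (faults so far: 5)
  step 6: ref 6 -> FAULT, evict 2, frames=[1,6] (faults so far: 6)
  step 7: ref 2 -> FAULT, evict 1, frames=[2,6] (faults so far: 7)
  step 8: ref 3 -> FAULT, evict 6, frames=[2,3] (faults so far: 8)
  step 9: ref 1 -> FAULT, evict 2, frames=[1,3] (faults so far: 9)
  step 10: ref 3 -> HIT, frames=[1,3] (faults so far: 9)
  step 11: ref 1 -> HIT, frames=[1,3] (faults so far: 9)
  FIFO total faults: 9
--- LRU ---
  step 0: ref 1 -> FAULT, frames=[1,-] (faults so far: 1)
  step 1: ref 3 -> FAULT, frames=[1,3] (faults so far: 2)
  step 2: ref 4 -> FAULT, evict 1, frames=[4,3] (faults so far: 3)
  step 3: ref 2 -> FAULT, evict 3, frames=[4,2] (faults so far: 4)
  step 4: ref 2 -> HIT, frames=[4,2] (faults so far: 4)
  step 5: ref 1 -> FAULT, evict 4, frames=[1,2] (faults so far: 5)
  step 6: ref 6 -> FAULT, evict 2, frames=[1,6] (faults so far: 6)
  step 7: ref 2 -> FAULT, evict 1, frames=[2,6] (faults so far: 7)
  step 8: ref 3 -> FAULT, evict 6, frames=[2,3] (faults so far: 8)
  step 9: ref 1 -> FAULT, evict 2, frames=[1,3] (faults so far: 9)
  step 10: ref 3 -> HIT, frames=[1,3] (faults so far: 9)
  step 11: ref 1 -> HIT, frames=[1,3] (faults so far: 9)
  LRU total faults: 9
--- Optimal ---
  step 0: ref 1 -> FAULT, frames=[1,-] (faults so far: 1)
  step 1: ref 3 -> FAULT, frames=[1,3] (faults so far: 2)
  step 2: ref 4 -> FAULT, evict 3, frames=[1,4] (faults so far: 3)
  step 3: ref 2 -> FAULT, evict 4, frames=[1,2] (faults so far: 4)
  step 4: ref 2 -> HIT, frames=[1,2] (faults so far: 4)
  step 5: ref 1 -> HIT, frames=[1,2] (faults so far: 4)
  step 6: ref 6 -> FAULT, evict 1, frames=[6,2] (faults so far: 5)
  step 7: ref 2 -> HIT, frames=[6,2] (faults so far: 5)
  step 8: ref 3 -> FAULT, evict 2, frames=[6,3] (faults so far: 6)
  step 9: ref 1 -> FAULT, evict 6, frames=[1,3] (faults so far: 7)
  step 10: ref 3 -> HIT, frames=[1,3] (faults so far: 7)
  step 11: ref 1 -> HIT, frames=[1,3] (faults so far: 7)
  Optimal total faults: 7

Answer: 9 9 7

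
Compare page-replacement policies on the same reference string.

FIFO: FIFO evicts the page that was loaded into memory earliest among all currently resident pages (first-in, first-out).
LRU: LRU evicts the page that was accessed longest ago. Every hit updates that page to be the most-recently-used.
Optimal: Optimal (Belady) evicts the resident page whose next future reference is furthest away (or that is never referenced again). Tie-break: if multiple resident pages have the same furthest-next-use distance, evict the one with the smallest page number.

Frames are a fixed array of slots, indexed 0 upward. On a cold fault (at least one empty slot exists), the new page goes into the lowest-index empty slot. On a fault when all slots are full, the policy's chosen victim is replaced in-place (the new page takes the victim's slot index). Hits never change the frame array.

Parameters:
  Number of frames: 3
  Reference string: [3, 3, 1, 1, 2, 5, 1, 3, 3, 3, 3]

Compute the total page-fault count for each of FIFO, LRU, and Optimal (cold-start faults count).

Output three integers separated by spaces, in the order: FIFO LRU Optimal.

Answer: 5 5 4

Derivation:
--- FIFO ---
  step 0: ref 3 -> FAULT, frames=[3,-,-] (faults so far: 1)
  step 1: ref 3 -> HIT, frames=[3,-,-] (faults so far: 1)
  step 2: ref 1 -> FAULT, frames=[3,1,-] (faults so far: 2)
  step 3: ref 1 -> HIT, frames=[3,1,-] (faults so far: 2)
  step 4: ref 2 -> FAULT, frames=[3,1,2] (faults so far: 3)
  step 5: ref 5 -> FAULT, evict 3, frames=[5,1,2] (faults so far: 4)
  step 6: ref 1 -> HIT, frames=[5,1,2] (faults so far: 4)
  step 7: ref 3 -> FAULT, evict 1, frames=[5,3,2] (faults so far: 5)
  step 8: ref 3 -> HIT, frames=[5,3,2] (faults so far: 5)
  step 9: ref 3 -> HIT, frames=[5,3,2] (faults so far: 5)
  step 10: ref 3 -> HIT, frames=[5,3,2] (faults so far: 5)
  FIFO total faults: 5
--- LRU ---
  step 0: ref 3 -> FAULT, frames=[3,-,-] (faults so far: 1)
  step 1: ref 3 -> HIT, frames=[3,-,-] (faults so far: 1)
  step 2: ref 1 -> FAULT, frames=[3,1,-] (faults so far: 2)
  step 3: ref 1 -> HIT, frames=[3,1,-] (faults so far: 2)
  step 4: ref 2 -> FAULT, frames=[3,1,2] (faults so far: 3)
  step 5: ref 5 -> FAULT, evict 3, frames=[5,1,2] (faults so far: 4)
  step 6: ref 1 -> HIT, frames=[5,1,2] (faults so far: 4)
  step 7: ref 3 -> FAULT, evict 2, frames=[5,1,3] (faults so far: 5)
  step 8: ref 3 -> HIT, frames=[5,1,3] (faults so far: 5)
  step 9: ref 3 -> HIT, frames=[5,1,3] (faults so far: 5)
  step 10: ref 3 -> HIT, frames=[5,1,3] (faults so far: 5)
  LRU total faults: 5
--- Optimal ---
  step 0: ref 3 -> FAULT, frames=[3,-,-] (faults so far: 1)
  step 1: ref 3 -> HIT, frames=[3,-,-] (faults so far: 1)
  step 2: ref 1 -> FAULT, frames=[3,1,-] (faults so far: 2)
  step 3: ref 1 -> HIT, frames=[3,1,-] (faults so far: 2)
  step 4: ref 2 -> FAULT, frames=[3,1,2] (faults so far: 3)
  step 5: ref 5 -> FAULT, evict 2, frames=[3,1,5] (faults so far: 4)
  step 6: ref 1 -> HIT, frames=[3,1,5] (faults so far: 4)
  step 7: ref 3 -> HIT, frames=[3,1,5] (faults so far: 4)
  step 8: ref 3 -> HIT, frames=[3,1,5] (faults so far: 4)
  step 9: ref 3 -> HIT, frames=[3,1,5] (faults so far: 4)
  step 10: ref 3 -> HIT, frames=[3,1,5] (faults so far: 4)
  Optimal total faults: 4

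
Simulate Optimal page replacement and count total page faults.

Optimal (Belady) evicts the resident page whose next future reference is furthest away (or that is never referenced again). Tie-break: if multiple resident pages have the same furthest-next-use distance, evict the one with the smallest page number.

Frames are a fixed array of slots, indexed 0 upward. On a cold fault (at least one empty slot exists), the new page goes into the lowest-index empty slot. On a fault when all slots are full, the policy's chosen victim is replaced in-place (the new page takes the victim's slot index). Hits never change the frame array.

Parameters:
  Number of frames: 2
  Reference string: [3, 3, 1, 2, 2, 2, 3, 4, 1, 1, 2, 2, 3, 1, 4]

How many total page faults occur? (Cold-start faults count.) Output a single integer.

Step 0: ref 3 → FAULT, frames=[3,-]
Step 1: ref 3 → HIT, frames=[3,-]
Step 2: ref 1 → FAULT, frames=[3,1]
Step 3: ref 2 → FAULT (evict 1), frames=[3,2]
Step 4: ref 2 → HIT, frames=[3,2]
Step 5: ref 2 → HIT, frames=[3,2]
Step 6: ref 3 → HIT, frames=[3,2]
Step 7: ref 4 → FAULT (evict 3), frames=[4,2]
Step 8: ref 1 → FAULT (evict 4), frames=[1,2]
Step 9: ref 1 → HIT, frames=[1,2]
Step 10: ref 2 → HIT, frames=[1,2]
Step 11: ref 2 → HIT, frames=[1,2]
Step 12: ref 3 → FAULT (evict 2), frames=[1,3]
Step 13: ref 1 → HIT, frames=[1,3]
Step 14: ref 4 → FAULT (evict 1), frames=[4,3]
Total faults: 7

Answer: 7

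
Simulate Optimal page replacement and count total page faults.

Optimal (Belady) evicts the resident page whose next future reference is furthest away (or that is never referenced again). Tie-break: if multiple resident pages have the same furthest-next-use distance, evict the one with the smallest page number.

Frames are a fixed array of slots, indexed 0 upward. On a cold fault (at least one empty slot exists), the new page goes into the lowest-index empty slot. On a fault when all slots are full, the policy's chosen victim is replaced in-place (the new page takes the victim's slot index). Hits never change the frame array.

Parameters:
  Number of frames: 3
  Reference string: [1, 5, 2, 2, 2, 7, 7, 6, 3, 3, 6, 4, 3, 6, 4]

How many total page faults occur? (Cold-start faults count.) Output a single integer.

Step 0: ref 1 → FAULT, frames=[1,-,-]
Step 1: ref 5 → FAULT, frames=[1,5,-]
Step 2: ref 2 → FAULT, frames=[1,5,2]
Step 3: ref 2 → HIT, frames=[1,5,2]
Step 4: ref 2 → HIT, frames=[1,5,2]
Step 5: ref 7 → FAULT (evict 1), frames=[7,5,2]
Step 6: ref 7 → HIT, frames=[7,5,2]
Step 7: ref 6 → FAULT (evict 2), frames=[7,5,6]
Step 8: ref 3 → FAULT (evict 5), frames=[7,3,6]
Step 9: ref 3 → HIT, frames=[7,3,6]
Step 10: ref 6 → HIT, frames=[7,3,6]
Step 11: ref 4 → FAULT (evict 7), frames=[4,3,6]
Step 12: ref 3 → HIT, frames=[4,3,6]
Step 13: ref 6 → HIT, frames=[4,3,6]
Step 14: ref 4 → HIT, frames=[4,3,6]
Total faults: 7

Answer: 7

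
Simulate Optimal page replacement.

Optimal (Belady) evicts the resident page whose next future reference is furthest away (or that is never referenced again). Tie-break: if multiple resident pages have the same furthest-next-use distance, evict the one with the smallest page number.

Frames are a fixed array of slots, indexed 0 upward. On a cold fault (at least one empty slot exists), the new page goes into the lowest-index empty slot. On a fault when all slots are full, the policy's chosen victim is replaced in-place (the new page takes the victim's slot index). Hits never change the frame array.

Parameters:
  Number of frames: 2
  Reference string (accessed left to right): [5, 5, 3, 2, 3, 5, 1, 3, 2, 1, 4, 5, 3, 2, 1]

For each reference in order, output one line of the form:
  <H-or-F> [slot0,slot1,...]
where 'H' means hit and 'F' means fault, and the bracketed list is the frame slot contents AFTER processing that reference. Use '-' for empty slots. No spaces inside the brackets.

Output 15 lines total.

F [5,-]
H [5,-]
F [5,3]
F [2,3]
H [2,3]
F [5,3]
F [1,3]
H [1,3]
F [1,2]
H [1,2]
F [4,2]
F [5,2]
F [3,2]
H [3,2]
F [3,1]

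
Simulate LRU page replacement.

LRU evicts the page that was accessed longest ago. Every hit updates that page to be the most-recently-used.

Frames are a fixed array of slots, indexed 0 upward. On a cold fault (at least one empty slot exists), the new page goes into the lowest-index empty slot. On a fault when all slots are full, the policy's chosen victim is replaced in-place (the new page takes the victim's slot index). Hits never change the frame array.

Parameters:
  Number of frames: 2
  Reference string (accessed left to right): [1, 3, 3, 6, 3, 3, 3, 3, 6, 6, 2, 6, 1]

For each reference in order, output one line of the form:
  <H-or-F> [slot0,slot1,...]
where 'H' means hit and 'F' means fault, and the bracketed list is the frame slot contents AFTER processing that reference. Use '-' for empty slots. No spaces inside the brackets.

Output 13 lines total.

F [1,-]
F [1,3]
H [1,3]
F [6,3]
H [6,3]
H [6,3]
H [6,3]
H [6,3]
H [6,3]
H [6,3]
F [6,2]
H [6,2]
F [6,1]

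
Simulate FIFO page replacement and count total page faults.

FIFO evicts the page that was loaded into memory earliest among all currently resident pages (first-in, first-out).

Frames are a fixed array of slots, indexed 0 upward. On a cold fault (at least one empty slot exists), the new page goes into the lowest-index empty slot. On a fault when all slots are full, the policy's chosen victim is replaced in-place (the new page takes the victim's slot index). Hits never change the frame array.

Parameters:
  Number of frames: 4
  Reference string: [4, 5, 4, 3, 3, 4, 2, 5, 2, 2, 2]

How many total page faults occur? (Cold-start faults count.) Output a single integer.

Answer: 4

Derivation:
Step 0: ref 4 → FAULT, frames=[4,-,-,-]
Step 1: ref 5 → FAULT, frames=[4,5,-,-]
Step 2: ref 4 → HIT, frames=[4,5,-,-]
Step 3: ref 3 → FAULT, frames=[4,5,3,-]
Step 4: ref 3 → HIT, frames=[4,5,3,-]
Step 5: ref 4 → HIT, frames=[4,5,3,-]
Step 6: ref 2 → FAULT, frames=[4,5,3,2]
Step 7: ref 5 → HIT, frames=[4,5,3,2]
Step 8: ref 2 → HIT, frames=[4,5,3,2]
Step 9: ref 2 → HIT, frames=[4,5,3,2]
Step 10: ref 2 → HIT, frames=[4,5,3,2]
Total faults: 4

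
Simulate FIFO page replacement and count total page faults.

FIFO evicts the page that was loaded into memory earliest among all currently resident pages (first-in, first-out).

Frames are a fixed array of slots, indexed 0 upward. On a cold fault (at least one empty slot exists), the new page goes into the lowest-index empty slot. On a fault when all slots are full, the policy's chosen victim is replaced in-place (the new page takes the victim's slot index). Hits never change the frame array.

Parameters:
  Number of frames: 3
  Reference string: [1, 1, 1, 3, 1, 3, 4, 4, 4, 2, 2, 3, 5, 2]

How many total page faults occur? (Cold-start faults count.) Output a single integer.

Answer: 5

Derivation:
Step 0: ref 1 → FAULT, frames=[1,-,-]
Step 1: ref 1 → HIT, frames=[1,-,-]
Step 2: ref 1 → HIT, frames=[1,-,-]
Step 3: ref 3 → FAULT, frames=[1,3,-]
Step 4: ref 1 → HIT, frames=[1,3,-]
Step 5: ref 3 → HIT, frames=[1,3,-]
Step 6: ref 4 → FAULT, frames=[1,3,4]
Step 7: ref 4 → HIT, frames=[1,3,4]
Step 8: ref 4 → HIT, frames=[1,3,4]
Step 9: ref 2 → FAULT (evict 1), frames=[2,3,4]
Step 10: ref 2 → HIT, frames=[2,3,4]
Step 11: ref 3 → HIT, frames=[2,3,4]
Step 12: ref 5 → FAULT (evict 3), frames=[2,5,4]
Step 13: ref 2 → HIT, frames=[2,5,4]
Total faults: 5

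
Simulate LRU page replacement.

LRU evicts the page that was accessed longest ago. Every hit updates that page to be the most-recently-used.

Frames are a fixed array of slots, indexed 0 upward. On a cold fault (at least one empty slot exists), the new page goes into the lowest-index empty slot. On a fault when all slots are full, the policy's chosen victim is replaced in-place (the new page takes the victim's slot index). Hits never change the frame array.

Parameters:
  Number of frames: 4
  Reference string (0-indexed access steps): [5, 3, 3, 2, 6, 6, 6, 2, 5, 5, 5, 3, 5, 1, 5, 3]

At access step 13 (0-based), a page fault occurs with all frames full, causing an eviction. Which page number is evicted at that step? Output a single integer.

Answer: 6

Derivation:
Step 0: ref 5 -> FAULT, frames=[5,-,-,-]
Step 1: ref 3 -> FAULT, frames=[5,3,-,-]
Step 2: ref 3 -> HIT, frames=[5,3,-,-]
Step 3: ref 2 -> FAULT, frames=[5,3,2,-]
Step 4: ref 6 -> FAULT, frames=[5,3,2,6]
Step 5: ref 6 -> HIT, frames=[5,3,2,6]
Step 6: ref 6 -> HIT, frames=[5,3,2,6]
Step 7: ref 2 -> HIT, frames=[5,3,2,6]
Step 8: ref 5 -> HIT, frames=[5,3,2,6]
Step 9: ref 5 -> HIT, frames=[5,3,2,6]
Step 10: ref 5 -> HIT, frames=[5,3,2,6]
Step 11: ref 3 -> HIT, frames=[5,3,2,6]
Step 12: ref 5 -> HIT, frames=[5,3,2,6]
Step 13: ref 1 -> FAULT, evict 6, frames=[5,3,2,1]
At step 13: evicted page 6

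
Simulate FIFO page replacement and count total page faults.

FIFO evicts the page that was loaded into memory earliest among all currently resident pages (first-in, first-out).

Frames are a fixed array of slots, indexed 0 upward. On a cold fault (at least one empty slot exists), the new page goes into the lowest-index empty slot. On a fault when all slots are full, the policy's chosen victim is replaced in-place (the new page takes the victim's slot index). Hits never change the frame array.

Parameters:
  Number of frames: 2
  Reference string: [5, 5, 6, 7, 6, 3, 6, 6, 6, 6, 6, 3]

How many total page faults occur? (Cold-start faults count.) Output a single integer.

Step 0: ref 5 → FAULT, frames=[5,-]
Step 1: ref 5 → HIT, frames=[5,-]
Step 2: ref 6 → FAULT, frames=[5,6]
Step 3: ref 7 → FAULT (evict 5), frames=[7,6]
Step 4: ref 6 → HIT, frames=[7,6]
Step 5: ref 3 → FAULT (evict 6), frames=[7,3]
Step 6: ref 6 → FAULT (evict 7), frames=[6,3]
Step 7: ref 6 → HIT, frames=[6,3]
Step 8: ref 6 → HIT, frames=[6,3]
Step 9: ref 6 → HIT, frames=[6,3]
Step 10: ref 6 → HIT, frames=[6,3]
Step 11: ref 3 → HIT, frames=[6,3]
Total faults: 5

Answer: 5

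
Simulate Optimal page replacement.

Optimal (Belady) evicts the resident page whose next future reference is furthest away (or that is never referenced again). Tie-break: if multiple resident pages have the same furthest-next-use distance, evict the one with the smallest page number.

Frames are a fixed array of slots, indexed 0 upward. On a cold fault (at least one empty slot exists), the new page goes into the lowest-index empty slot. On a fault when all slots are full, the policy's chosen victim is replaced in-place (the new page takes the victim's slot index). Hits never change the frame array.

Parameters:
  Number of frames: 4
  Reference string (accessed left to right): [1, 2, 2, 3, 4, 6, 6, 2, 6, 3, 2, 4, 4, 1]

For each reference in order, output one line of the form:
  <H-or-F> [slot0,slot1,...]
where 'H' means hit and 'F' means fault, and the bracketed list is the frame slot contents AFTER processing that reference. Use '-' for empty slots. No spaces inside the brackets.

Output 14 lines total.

F [1,-,-,-]
F [1,2,-,-]
H [1,2,-,-]
F [1,2,3,-]
F [1,2,3,4]
F [6,2,3,4]
H [6,2,3,4]
H [6,2,3,4]
H [6,2,3,4]
H [6,2,3,4]
H [6,2,3,4]
H [6,2,3,4]
H [6,2,3,4]
F [6,1,3,4]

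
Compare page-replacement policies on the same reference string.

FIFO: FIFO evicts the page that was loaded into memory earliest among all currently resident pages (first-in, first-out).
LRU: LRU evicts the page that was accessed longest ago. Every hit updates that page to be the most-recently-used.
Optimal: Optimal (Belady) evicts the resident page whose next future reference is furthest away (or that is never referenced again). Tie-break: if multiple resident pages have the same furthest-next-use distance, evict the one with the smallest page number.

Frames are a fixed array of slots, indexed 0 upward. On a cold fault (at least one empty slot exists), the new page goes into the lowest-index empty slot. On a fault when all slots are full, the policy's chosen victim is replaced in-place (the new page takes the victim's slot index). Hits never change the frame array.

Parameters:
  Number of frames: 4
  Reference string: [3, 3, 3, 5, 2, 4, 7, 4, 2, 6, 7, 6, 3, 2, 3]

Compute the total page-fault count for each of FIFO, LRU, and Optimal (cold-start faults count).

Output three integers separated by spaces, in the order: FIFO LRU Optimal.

--- FIFO ---
  step 0: ref 3 -> FAULT, frames=[3,-,-,-] (faults so far: 1)
  step 1: ref 3 -> HIT, frames=[3,-,-,-] (faults so far: 1)
  step 2: ref 3 -> HIT, frames=[3,-,-,-] (faults so far: 1)
  step 3: ref 5 -> FAULT, frames=[3,5,-,-] (faults so far: 2)
  step 4: ref 2 -> FAULT, frames=[3,5,2,-] (faults so far: 3)
  step 5: ref 4 -> FAULT, frames=[3,5,2,4] (faults so far: 4)
  step 6: ref 7 -> FAULT, evict 3, frames=[7,5,2,4] (faults so far: 5)
  step 7: ref 4 -> HIT, frames=[7,5,2,4] (faults so far: 5)
  step 8: ref 2 -> HIT, frames=[7,5,2,4] (faults so far: 5)
  step 9: ref 6 -> FAULT, evict 5, frames=[7,6,2,4] (faults so far: 6)
  step 10: ref 7 -> HIT, frames=[7,6,2,4] (faults so far: 6)
  step 11: ref 6 -> HIT, frames=[7,6,2,4] (faults so far: 6)
  step 12: ref 3 -> FAULT, evict 2, frames=[7,6,3,4] (faults so far: 7)
  step 13: ref 2 -> FAULT, evict 4, frames=[7,6,3,2] (faults so far: 8)
  step 14: ref 3 -> HIT, frames=[7,6,3,2] (faults so far: 8)
  FIFO total faults: 8
--- LRU ---
  step 0: ref 3 -> FAULT, frames=[3,-,-,-] (faults so far: 1)
  step 1: ref 3 -> HIT, frames=[3,-,-,-] (faults so far: 1)
  step 2: ref 3 -> HIT, frames=[3,-,-,-] (faults so far: 1)
  step 3: ref 5 -> FAULT, frames=[3,5,-,-] (faults so far: 2)
  step 4: ref 2 -> FAULT, frames=[3,5,2,-] (faults so far: 3)
  step 5: ref 4 -> FAULT, frames=[3,5,2,4] (faults so far: 4)
  step 6: ref 7 -> FAULT, evict 3, frames=[7,5,2,4] (faults so far: 5)
  step 7: ref 4 -> HIT, frames=[7,5,2,4] (faults so far: 5)
  step 8: ref 2 -> HIT, frames=[7,5,2,4] (faults so far: 5)
  step 9: ref 6 -> FAULT, evict 5, frames=[7,6,2,4] (faults so far: 6)
  step 10: ref 7 -> HIT, frames=[7,6,2,4] (faults so far: 6)
  step 11: ref 6 -> HIT, frames=[7,6,2,4] (faults so far: 6)
  step 12: ref 3 -> FAULT, evict 4, frames=[7,6,2,3] (faults so far: 7)
  step 13: ref 2 -> HIT, frames=[7,6,2,3] (faults so far: 7)
  step 14: ref 3 -> HIT, frames=[7,6,2,3] (faults so far: 7)
  LRU total faults: 7
--- Optimal ---
  step 0: ref 3 -> FAULT, frames=[3,-,-,-] (faults so far: 1)
  step 1: ref 3 -> HIT, frames=[3,-,-,-] (faults so far: 1)
  step 2: ref 3 -> HIT, frames=[3,-,-,-] (faults so far: 1)
  step 3: ref 5 -> FAULT, frames=[3,5,-,-] (faults so far: 2)
  step 4: ref 2 -> FAULT, frames=[3,5,2,-] (faults so far: 3)
  step 5: ref 4 -> FAULT, frames=[3,5,2,4] (faults so far: 4)
  step 6: ref 7 -> FAULT, evict 5, frames=[3,7,2,4] (faults so far: 5)
  step 7: ref 4 -> HIT, frames=[3,7,2,4] (faults so far: 5)
  step 8: ref 2 -> HIT, frames=[3,7,2,4] (faults so far: 5)
  step 9: ref 6 -> FAULT, evict 4, frames=[3,7,2,6] (faults so far: 6)
  step 10: ref 7 -> HIT, frames=[3,7,2,6] (faults so far: 6)
  step 11: ref 6 -> HIT, frames=[3,7,2,6] (faults so far: 6)
  step 12: ref 3 -> HIT, frames=[3,7,2,6] (faults so far: 6)
  step 13: ref 2 -> HIT, frames=[3,7,2,6] (faults so far: 6)
  step 14: ref 3 -> HIT, frames=[3,7,2,6] (faults so far: 6)
  Optimal total faults: 6

Answer: 8 7 6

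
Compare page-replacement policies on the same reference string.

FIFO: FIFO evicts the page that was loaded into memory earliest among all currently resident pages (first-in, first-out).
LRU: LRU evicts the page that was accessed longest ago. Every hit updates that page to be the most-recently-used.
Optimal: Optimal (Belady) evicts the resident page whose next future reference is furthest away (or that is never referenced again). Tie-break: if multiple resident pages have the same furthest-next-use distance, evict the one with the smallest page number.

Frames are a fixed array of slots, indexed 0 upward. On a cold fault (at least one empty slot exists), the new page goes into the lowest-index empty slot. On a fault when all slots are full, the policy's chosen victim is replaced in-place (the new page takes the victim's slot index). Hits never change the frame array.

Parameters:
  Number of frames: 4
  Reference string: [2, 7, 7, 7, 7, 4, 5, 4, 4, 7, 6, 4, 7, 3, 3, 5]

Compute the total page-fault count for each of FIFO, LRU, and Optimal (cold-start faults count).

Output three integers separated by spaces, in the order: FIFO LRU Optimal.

--- FIFO ---
  step 0: ref 2 -> FAULT, frames=[2,-,-,-] (faults so far: 1)
  step 1: ref 7 -> FAULT, frames=[2,7,-,-] (faults so far: 2)
  step 2: ref 7 -> HIT, frames=[2,7,-,-] (faults so far: 2)
  step 3: ref 7 -> HIT, frames=[2,7,-,-] (faults so far: 2)
  step 4: ref 7 -> HIT, frames=[2,7,-,-] (faults so far: 2)
  step 5: ref 4 -> FAULT, frames=[2,7,4,-] (faults so far: 3)
  step 6: ref 5 -> FAULT, frames=[2,7,4,5] (faults so far: 4)
  step 7: ref 4 -> HIT, frames=[2,7,4,5] (faults so far: 4)
  step 8: ref 4 -> HIT, frames=[2,7,4,5] (faults so far: 4)
  step 9: ref 7 -> HIT, frames=[2,7,4,5] (faults so far: 4)
  step 10: ref 6 -> FAULT, evict 2, frames=[6,7,4,5] (faults so far: 5)
  step 11: ref 4 -> HIT, frames=[6,7,4,5] (faults so far: 5)
  step 12: ref 7 -> HIT, frames=[6,7,4,5] (faults so far: 5)
  step 13: ref 3 -> FAULT, evict 7, frames=[6,3,4,5] (faults so far: 6)
  step 14: ref 3 -> HIT, frames=[6,3,4,5] (faults so far: 6)
  step 15: ref 5 -> HIT, frames=[6,3,4,5] (faults so far: 6)
  FIFO total faults: 6
--- LRU ---
  step 0: ref 2 -> FAULT, frames=[2,-,-,-] (faults so far: 1)
  step 1: ref 7 -> FAULT, frames=[2,7,-,-] (faults so far: 2)
  step 2: ref 7 -> HIT, frames=[2,7,-,-] (faults so far: 2)
  step 3: ref 7 -> HIT, frames=[2,7,-,-] (faults so far: 2)
  step 4: ref 7 -> HIT, frames=[2,7,-,-] (faults so far: 2)
  step 5: ref 4 -> FAULT, frames=[2,7,4,-] (faults so far: 3)
  step 6: ref 5 -> FAULT, frames=[2,7,4,5] (faults so far: 4)
  step 7: ref 4 -> HIT, frames=[2,7,4,5] (faults so far: 4)
  step 8: ref 4 -> HIT, frames=[2,7,4,5] (faults so far: 4)
  step 9: ref 7 -> HIT, frames=[2,7,4,5] (faults so far: 4)
  step 10: ref 6 -> FAULT, evict 2, frames=[6,7,4,5] (faults so far: 5)
  step 11: ref 4 -> HIT, frames=[6,7,4,5] (faults so far: 5)
  step 12: ref 7 -> HIT, frames=[6,7,4,5] (faults so far: 5)
  step 13: ref 3 -> FAULT, evict 5, frames=[6,7,4,3] (faults so far: 6)
  step 14: ref 3 -> HIT, frames=[6,7,4,3] (faults so far: 6)
  step 15: ref 5 -> FAULT, evict 6, frames=[5,7,4,3] (faults so far: 7)
  LRU total faults: 7
--- Optimal ---
  step 0: ref 2 -> FAULT, frames=[2,-,-,-] (faults so far: 1)
  step 1: ref 7 -> FAULT, frames=[2,7,-,-] (faults so far: 2)
  step 2: ref 7 -> HIT, frames=[2,7,-,-] (faults so far: 2)
  step 3: ref 7 -> HIT, frames=[2,7,-,-] (faults so far: 2)
  step 4: ref 7 -> HIT, frames=[2,7,-,-] (faults so far: 2)
  step 5: ref 4 -> FAULT, frames=[2,7,4,-] (faults so far: 3)
  step 6: ref 5 -> FAULT, frames=[2,7,4,5] (faults so far: 4)
  step 7: ref 4 -> HIT, frames=[2,7,4,5] (faults so far: 4)
  step 8: ref 4 -> HIT, frames=[2,7,4,5] (faults so far: 4)
  step 9: ref 7 -> HIT, frames=[2,7,4,5] (faults so far: 4)
  step 10: ref 6 -> FAULT, evict 2, frames=[6,7,4,5] (faults so far: 5)
  step 11: ref 4 -> HIT, frames=[6,7,4,5] (faults so far: 5)
  step 12: ref 7 -> HIT, frames=[6,7,4,5] (faults so far: 5)
  step 13: ref 3 -> FAULT, evict 4, frames=[6,7,3,5] (faults so far: 6)
  step 14: ref 3 -> HIT, frames=[6,7,3,5] (faults so far: 6)
  step 15: ref 5 -> HIT, frames=[6,7,3,5] (faults so far: 6)
  Optimal total faults: 6

Answer: 6 7 6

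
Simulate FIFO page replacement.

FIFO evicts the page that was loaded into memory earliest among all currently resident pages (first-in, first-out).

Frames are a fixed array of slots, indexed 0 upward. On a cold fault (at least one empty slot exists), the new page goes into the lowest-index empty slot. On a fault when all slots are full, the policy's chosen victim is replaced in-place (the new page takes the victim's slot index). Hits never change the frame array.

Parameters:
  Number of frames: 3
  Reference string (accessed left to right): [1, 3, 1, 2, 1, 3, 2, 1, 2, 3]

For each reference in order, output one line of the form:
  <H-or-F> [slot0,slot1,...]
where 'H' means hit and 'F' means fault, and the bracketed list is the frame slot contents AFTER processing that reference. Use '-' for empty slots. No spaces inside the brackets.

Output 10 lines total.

F [1,-,-]
F [1,3,-]
H [1,3,-]
F [1,3,2]
H [1,3,2]
H [1,3,2]
H [1,3,2]
H [1,3,2]
H [1,3,2]
H [1,3,2]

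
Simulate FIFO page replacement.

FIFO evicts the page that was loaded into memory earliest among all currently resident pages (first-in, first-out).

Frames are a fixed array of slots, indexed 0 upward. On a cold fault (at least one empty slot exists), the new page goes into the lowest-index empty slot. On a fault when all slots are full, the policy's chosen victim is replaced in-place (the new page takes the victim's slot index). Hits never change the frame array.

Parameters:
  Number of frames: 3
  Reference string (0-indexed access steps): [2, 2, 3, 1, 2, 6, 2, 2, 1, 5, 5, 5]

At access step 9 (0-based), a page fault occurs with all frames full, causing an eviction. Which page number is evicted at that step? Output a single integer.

Answer: 1

Derivation:
Step 0: ref 2 -> FAULT, frames=[2,-,-]
Step 1: ref 2 -> HIT, frames=[2,-,-]
Step 2: ref 3 -> FAULT, frames=[2,3,-]
Step 3: ref 1 -> FAULT, frames=[2,3,1]
Step 4: ref 2 -> HIT, frames=[2,3,1]
Step 5: ref 6 -> FAULT, evict 2, frames=[6,3,1]
Step 6: ref 2 -> FAULT, evict 3, frames=[6,2,1]
Step 7: ref 2 -> HIT, frames=[6,2,1]
Step 8: ref 1 -> HIT, frames=[6,2,1]
Step 9: ref 5 -> FAULT, evict 1, frames=[6,2,5]
At step 9: evicted page 1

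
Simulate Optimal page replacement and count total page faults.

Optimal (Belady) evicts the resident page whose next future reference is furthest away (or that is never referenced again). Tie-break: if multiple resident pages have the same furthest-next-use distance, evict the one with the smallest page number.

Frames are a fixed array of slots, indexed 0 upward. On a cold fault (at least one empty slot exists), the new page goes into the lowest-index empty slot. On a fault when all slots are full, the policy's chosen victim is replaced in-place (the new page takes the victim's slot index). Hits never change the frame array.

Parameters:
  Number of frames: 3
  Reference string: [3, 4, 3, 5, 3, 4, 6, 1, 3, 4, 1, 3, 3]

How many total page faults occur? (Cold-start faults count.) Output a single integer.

Answer: 5

Derivation:
Step 0: ref 3 → FAULT, frames=[3,-,-]
Step 1: ref 4 → FAULT, frames=[3,4,-]
Step 2: ref 3 → HIT, frames=[3,4,-]
Step 3: ref 5 → FAULT, frames=[3,4,5]
Step 4: ref 3 → HIT, frames=[3,4,5]
Step 5: ref 4 → HIT, frames=[3,4,5]
Step 6: ref 6 → FAULT (evict 5), frames=[3,4,6]
Step 7: ref 1 → FAULT (evict 6), frames=[3,4,1]
Step 8: ref 3 → HIT, frames=[3,4,1]
Step 9: ref 4 → HIT, frames=[3,4,1]
Step 10: ref 1 → HIT, frames=[3,4,1]
Step 11: ref 3 → HIT, frames=[3,4,1]
Step 12: ref 3 → HIT, frames=[3,4,1]
Total faults: 5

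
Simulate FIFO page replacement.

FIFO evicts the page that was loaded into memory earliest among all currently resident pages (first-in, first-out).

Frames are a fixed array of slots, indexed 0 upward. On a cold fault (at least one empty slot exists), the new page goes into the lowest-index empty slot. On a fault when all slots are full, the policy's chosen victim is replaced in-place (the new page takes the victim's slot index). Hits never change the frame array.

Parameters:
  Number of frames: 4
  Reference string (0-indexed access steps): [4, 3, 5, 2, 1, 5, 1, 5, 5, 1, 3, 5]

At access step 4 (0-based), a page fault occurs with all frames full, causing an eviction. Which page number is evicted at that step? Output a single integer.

Step 0: ref 4 -> FAULT, frames=[4,-,-,-]
Step 1: ref 3 -> FAULT, frames=[4,3,-,-]
Step 2: ref 5 -> FAULT, frames=[4,3,5,-]
Step 3: ref 2 -> FAULT, frames=[4,3,5,2]
Step 4: ref 1 -> FAULT, evict 4, frames=[1,3,5,2]
At step 4: evicted page 4

Answer: 4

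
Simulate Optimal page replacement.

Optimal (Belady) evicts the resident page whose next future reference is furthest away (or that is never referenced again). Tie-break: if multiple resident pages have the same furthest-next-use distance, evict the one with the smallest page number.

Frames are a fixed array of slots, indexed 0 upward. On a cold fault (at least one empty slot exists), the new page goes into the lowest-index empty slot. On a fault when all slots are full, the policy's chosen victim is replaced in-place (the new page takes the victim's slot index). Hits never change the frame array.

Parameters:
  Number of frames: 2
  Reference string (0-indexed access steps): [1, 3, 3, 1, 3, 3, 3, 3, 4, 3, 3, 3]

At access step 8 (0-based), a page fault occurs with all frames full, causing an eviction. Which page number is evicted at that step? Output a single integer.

Answer: 1

Derivation:
Step 0: ref 1 -> FAULT, frames=[1,-]
Step 1: ref 3 -> FAULT, frames=[1,3]
Step 2: ref 3 -> HIT, frames=[1,3]
Step 3: ref 1 -> HIT, frames=[1,3]
Step 4: ref 3 -> HIT, frames=[1,3]
Step 5: ref 3 -> HIT, frames=[1,3]
Step 6: ref 3 -> HIT, frames=[1,3]
Step 7: ref 3 -> HIT, frames=[1,3]
Step 8: ref 4 -> FAULT, evict 1, frames=[4,3]
At step 8: evicted page 1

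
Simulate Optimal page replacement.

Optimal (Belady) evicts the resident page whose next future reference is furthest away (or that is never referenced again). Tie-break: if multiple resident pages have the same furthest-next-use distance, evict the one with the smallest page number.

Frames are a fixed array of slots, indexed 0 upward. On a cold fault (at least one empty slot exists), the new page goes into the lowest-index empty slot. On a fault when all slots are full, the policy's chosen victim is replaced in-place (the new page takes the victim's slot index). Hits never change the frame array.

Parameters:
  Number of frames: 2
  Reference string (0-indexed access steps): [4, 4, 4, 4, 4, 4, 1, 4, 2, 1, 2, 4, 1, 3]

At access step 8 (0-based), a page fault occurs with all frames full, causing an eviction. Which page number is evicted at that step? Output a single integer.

Answer: 4

Derivation:
Step 0: ref 4 -> FAULT, frames=[4,-]
Step 1: ref 4 -> HIT, frames=[4,-]
Step 2: ref 4 -> HIT, frames=[4,-]
Step 3: ref 4 -> HIT, frames=[4,-]
Step 4: ref 4 -> HIT, frames=[4,-]
Step 5: ref 4 -> HIT, frames=[4,-]
Step 6: ref 1 -> FAULT, frames=[4,1]
Step 7: ref 4 -> HIT, frames=[4,1]
Step 8: ref 2 -> FAULT, evict 4, frames=[2,1]
At step 8: evicted page 4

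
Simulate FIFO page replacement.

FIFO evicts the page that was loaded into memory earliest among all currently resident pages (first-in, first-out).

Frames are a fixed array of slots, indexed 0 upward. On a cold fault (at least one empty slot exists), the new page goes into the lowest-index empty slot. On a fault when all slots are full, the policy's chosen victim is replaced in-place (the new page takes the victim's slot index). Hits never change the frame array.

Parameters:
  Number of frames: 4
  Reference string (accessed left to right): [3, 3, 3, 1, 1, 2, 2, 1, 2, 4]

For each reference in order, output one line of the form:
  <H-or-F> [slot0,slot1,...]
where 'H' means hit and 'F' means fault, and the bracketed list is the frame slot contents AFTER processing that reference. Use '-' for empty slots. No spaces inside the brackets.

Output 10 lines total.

F [3,-,-,-]
H [3,-,-,-]
H [3,-,-,-]
F [3,1,-,-]
H [3,1,-,-]
F [3,1,2,-]
H [3,1,2,-]
H [3,1,2,-]
H [3,1,2,-]
F [3,1,2,4]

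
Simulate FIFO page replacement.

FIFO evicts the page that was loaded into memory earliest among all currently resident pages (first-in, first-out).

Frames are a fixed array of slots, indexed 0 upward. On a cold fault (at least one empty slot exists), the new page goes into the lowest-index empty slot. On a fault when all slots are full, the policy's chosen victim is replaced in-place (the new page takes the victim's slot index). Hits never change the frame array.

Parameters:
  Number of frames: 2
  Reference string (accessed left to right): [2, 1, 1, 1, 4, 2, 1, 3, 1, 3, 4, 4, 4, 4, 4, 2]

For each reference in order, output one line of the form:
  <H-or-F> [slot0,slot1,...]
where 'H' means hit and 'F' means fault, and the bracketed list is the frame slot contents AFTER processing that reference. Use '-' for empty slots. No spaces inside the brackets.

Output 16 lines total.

F [2,-]
F [2,1]
H [2,1]
H [2,1]
F [4,1]
F [4,2]
F [1,2]
F [1,3]
H [1,3]
H [1,3]
F [4,3]
H [4,3]
H [4,3]
H [4,3]
H [4,3]
F [4,2]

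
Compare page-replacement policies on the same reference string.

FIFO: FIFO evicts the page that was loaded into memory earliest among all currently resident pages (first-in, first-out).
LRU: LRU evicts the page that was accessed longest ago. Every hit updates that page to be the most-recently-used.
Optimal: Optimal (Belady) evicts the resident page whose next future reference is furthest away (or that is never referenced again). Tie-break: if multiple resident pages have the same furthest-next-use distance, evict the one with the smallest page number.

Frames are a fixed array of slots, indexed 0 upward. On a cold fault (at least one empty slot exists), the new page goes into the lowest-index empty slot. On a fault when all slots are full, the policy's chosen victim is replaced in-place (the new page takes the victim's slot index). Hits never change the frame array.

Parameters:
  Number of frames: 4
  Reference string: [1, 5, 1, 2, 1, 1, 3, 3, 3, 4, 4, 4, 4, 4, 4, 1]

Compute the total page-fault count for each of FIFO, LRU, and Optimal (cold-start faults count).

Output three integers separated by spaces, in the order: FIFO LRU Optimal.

--- FIFO ---
  step 0: ref 1 -> FAULT, frames=[1,-,-,-] (faults so far: 1)
  step 1: ref 5 -> FAULT, frames=[1,5,-,-] (faults so far: 2)
  step 2: ref 1 -> HIT, frames=[1,5,-,-] (faults so far: 2)
  step 3: ref 2 -> FAULT, frames=[1,5,2,-] (faults so far: 3)
  step 4: ref 1 -> HIT, frames=[1,5,2,-] (faults so far: 3)
  step 5: ref 1 -> HIT, frames=[1,5,2,-] (faults so far: 3)
  step 6: ref 3 -> FAULT, frames=[1,5,2,3] (faults so far: 4)
  step 7: ref 3 -> HIT, frames=[1,5,2,3] (faults so far: 4)
  step 8: ref 3 -> HIT, frames=[1,5,2,3] (faults so far: 4)
  step 9: ref 4 -> FAULT, evict 1, frames=[4,5,2,3] (faults so far: 5)
  step 10: ref 4 -> HIT, frames=[4,5,2,3] (faults so far: 5)
  step 11: ref 4 -> HIT, frames=[4,5,2,3] (faults so far: 5)
  step 12: ref 4 -> HIT, frames=[4,5,2,3] (faults so far: 5)
  step 13: ref 4 -> HIT, frames=[4,5,2,3] (faults so far: 5)
  step 14: ref 4 -> HIT, frames=[4,5,2,3] (faults so far: 5)
  step 15: ref 1 -> FAULT, evict 5, frames=[4,1,2,3] (faults so far: 6)
  FIFO total faults: 6
--- LRU ---
  step 0: ref 1 -> FAULT, frames=[1,-,-,-] (faults so far: 1)
  step 1: ref 5 -> FAULT, frames=[1,5,-,-] (faults so far: 2)
  step 2: ref 1 -> HIT, frames=[1,5,-,-] (faults so far: 2)
  step 3: ref 2 -> FAULT, frames=[1,5,2,-] (faults so far: 3)
  step 4: ref 1 -> HIT, frames=[1,5,2,-] (faults so far: 3)
  step 5: ref 1 -> HIT, frames=[1,5,2,-] (faults so far: 3)
  step 6: ref 3 -> FAULT, frames=[1,5,2,3] (faults so far: 4)
  step 7: ref 3 -> HIT, frames=[1,5,2,3] (faults so far: 4)
  step 8: ref 3 -> HIT, frames=[1,5,2,3] (faults so far: 4)
  step 9: ref 4 -> FAULT, evict 5, frames=[1,4,2,3] (faults so far: 5)
  step 10: ref 4 -> HIT, frames=[1,4,2,3] (faults so far: 5)
  step 11: ref 4 -> HIT, frames=[1,4,2,3] (faults so far: 5)
  step 12: ref 4 -> HIT, frames=[1,4,2,3] (faults so far: 5)
  step 13: ref 4 -> HIT, frames=[1,4,2,3] (faults so far: 5)
  step 14: ref 4 -> HIT, frames=[1,4,2,3] (faults so far: 5)
  step 15: ref 1 -> HIT, frames=[1,4,2,3] (faults so far: 5)
  LRU total faults: 5
--- Optimal ---
  step 0: ref 1 -> FAULT, frames=[1,-,-,-] (faults so far: 1)
  step 1: ref 5 -> FAULT, frames=[1,5,-,-] (faults so far: 2)
  step 2: ref 1 -> HIT, frames=[1,5,-,-] (faults so far: 2)
  step 3: ref 2 -> FAULT, frames=[1,5,2,-] (faults so far: 3)
  step 4: ref 1 -> HIT, frames=[1,5,2,-] (faults so far: 3)
  step 5: ref 1 -> HIT, frames=[1,5,2,-] (faults so far: 3)
  step 6: ref 3 -> FAULT, frames=[1,5,2,3] (faults so far: 4)
  step 7: ref 3 -> HIT, frames=[1,5,2,3] (faults so far: 4)
  step 8: ref 3 -> HIT, frames=[1,5,2,3] (faults so far: 4)
  step 9: ref 4 -> FAULT, evict 2, frames=[1,5,4,3] (faults so far: 5)
  step 10: ref 4 -> HIT, frames=[1,5,4,3] (faults so far: 5)
  step 11: ref 4 -> HIT, frames=[1,5,4,3] (faults so far: 5)
  step 12: ref 4 -> HIT, frames=[1,5,4,3] (faults so far: 5)
  step 13: ref 4 -> HIT, frames=[1,5,4,3] (faults so far: 5)
  step 14: ref 4 -> HIT, frames=[1,5,4,3] (faults so far: 5)
  step 15: ref 1 -> HIT, frames=[1,5,4,3] (faults so far: 5)
  Optimal total faults: 5

Answer: 6 5 5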